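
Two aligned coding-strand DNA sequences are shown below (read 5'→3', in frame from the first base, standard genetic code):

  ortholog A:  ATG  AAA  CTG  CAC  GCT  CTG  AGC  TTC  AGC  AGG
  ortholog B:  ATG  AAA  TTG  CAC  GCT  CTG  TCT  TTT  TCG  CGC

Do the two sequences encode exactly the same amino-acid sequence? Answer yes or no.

yes

Codon 1: ATG Met / ATG Met — identical.
Codon 2: AAA Lys / AAA Lys — identical.
Codon 3: CTG Leu / TTG Leu — synonymous.
Codon 4: CAC His / CAC His — identical.
Codon 5: GCT Ala / GCT Ala — identical.
Codon 6: CTG Leu / CTG Leu — identical.
Codon 7: AGC Ser / TCT Ser — synonymous.
Codon 8: TTC Phe / TTT Phe — synonymous.
Codon 9: AGC Ser / TCG Ser — synonymous.
Codon 10: AGG Arg / CGC Arg — synonymous.
Nonsynonymous differences: 0 → same protein.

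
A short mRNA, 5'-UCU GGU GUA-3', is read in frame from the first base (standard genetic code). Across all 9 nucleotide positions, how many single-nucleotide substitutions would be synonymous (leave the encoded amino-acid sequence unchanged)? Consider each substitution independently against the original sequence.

9

Codon 1 (UCU, Ser): 3 synonymous substitutions.
Codon 2 (GGU, Gly): 3 synonymous substitutions.
Codon 3 (GUA, Val): 3 synonymous substitutions.
Total: 3 + 3 + 3 = 9.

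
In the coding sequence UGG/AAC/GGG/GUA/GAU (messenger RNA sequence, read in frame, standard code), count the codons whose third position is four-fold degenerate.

Codon 1 UGG (Trp): third position 1-fold.
Codon 2 AAC (Asn): third position 2-fold.
Codon 3 GGG (Gly): third position 4-fold.
Codon 4 GUA (Val): third position 4-fold.
Codon 5 GAU (Asp): third position 2-fold.
Four-fold degenerate third positions: 2.

2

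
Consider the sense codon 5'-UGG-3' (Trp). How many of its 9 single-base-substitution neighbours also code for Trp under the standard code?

Position 1: none → 0 synonymous.
Position 2: none → 0 synonymous.
Position 3: none → 0 synonymous.
Total: 0 + 0 + 0 = 0.

0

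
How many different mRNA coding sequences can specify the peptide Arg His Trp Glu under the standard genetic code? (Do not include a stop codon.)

Arg: 6 codons.
His: 2 codons.
Trp: 1 codon.
Glu: 2 codons.
6 × 2 × 1 × 2 = 24.

24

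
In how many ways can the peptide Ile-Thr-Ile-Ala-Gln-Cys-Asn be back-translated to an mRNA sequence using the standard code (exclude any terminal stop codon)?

Ile: 3 codons.
Thr: 4 codons.
Ile: 3 codons.
Ala: 4 codons.
Gln: 2 codons.
Cys: 2 codons.
Asn: 2 codons.
3 × 4 × 3 × 4 × 2 × 2 × 2 = 1152.

1152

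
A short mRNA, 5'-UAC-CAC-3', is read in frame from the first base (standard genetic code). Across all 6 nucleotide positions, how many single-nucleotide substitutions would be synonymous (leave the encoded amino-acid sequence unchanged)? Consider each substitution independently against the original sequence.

Codon 1 (UAC, Tyr): 1 synonymous substitution.
Codon 2 (CAC, His): 1 synonymous substitution.
Total: 1 + 1 = 2.

2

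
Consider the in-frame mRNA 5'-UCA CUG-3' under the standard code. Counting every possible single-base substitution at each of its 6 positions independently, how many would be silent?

7

Codon 1 (UCA, Ser): 3 synonymous substitutions.
Codon 2 (CUG, Leu): 4 synonymous substitutions.
Total: 3 + 4 = 7.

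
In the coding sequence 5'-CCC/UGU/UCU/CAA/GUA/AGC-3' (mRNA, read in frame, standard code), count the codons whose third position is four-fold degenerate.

Codon 1 CCC (Pro): third position 4-fold.
Codon 2 UGU (Cys): third position 2-fold.
Codon 3 UCU (Ser): third position 4-fold.
Codon 4 CAA (Gln): third position 2-fold.
Codon 5 GUA (Val): third position 4-fold.
Codon 6 AGC (Ser): third position 2-fold.
Four-fold degenerate third positions: 3.

3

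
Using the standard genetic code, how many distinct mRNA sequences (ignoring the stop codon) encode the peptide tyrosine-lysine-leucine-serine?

Tyr: 2 codons.
Lys: 2 codons.
Leu: 6 codons.
Ser: 6 codons.
2 × 2 × 6 × 6 = 144.

144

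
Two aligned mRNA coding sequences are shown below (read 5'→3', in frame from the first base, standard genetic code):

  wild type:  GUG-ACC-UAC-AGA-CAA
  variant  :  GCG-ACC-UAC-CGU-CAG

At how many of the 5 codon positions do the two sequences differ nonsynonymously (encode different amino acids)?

1

Codon 1: GUG Val / GCG Ala — nonsynonymous.
Codon 2: ACC Thr / ACC Thr — identical.
Codon 3: UAC Tyr / UAC Tyr — identical.
Codon 4: AGA Arg / CGU Arg — synonymous.
Codon 5: CAA Gln / CAG Gln — synonymous.
Nonsynonymous differences: 1.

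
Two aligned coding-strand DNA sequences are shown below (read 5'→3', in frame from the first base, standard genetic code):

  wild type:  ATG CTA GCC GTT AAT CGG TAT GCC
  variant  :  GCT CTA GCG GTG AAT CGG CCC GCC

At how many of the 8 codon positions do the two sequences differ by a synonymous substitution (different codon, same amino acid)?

2

Codon 1: ATG Met / GCT Ala — nonsynonymous.
Codon 2: CTA Leu / CTA Leu — identical.
Codon 3: GCC Ala / GCG Ala — synonymous.
Codon 4: GTT Val / GTG Val — synonymous.
Codon 5: AAT Asn / AAT Asn — identical.
Codon 6: CGG Arg / CGG Arg — identical.
Codon 7: TAT Tyr / CCC Pro — nonsynonymous.
Codon 8: GCC Ala / GCC Ala — identical.
Synonymous differences: 2.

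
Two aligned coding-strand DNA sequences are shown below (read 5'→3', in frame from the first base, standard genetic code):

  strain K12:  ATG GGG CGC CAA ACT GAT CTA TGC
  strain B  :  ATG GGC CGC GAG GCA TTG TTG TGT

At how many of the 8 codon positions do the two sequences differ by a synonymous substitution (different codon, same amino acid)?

3

Codon 1: ATG Met / ATG Met — identical.
Codon 2: GGG Gly / GGC Gly — synonymous.
Codon 3: CGC Arg / CGC Arg — identical.
Codon 4: CAA Gln / GAG Glu — nonsynonymous.
Codon 5: ACT Thr / GCA Ala — nonsynonymous.
Codon 6: GAT Asp / TTG Leu — nonsynonymous.
Codon 7: CTA Leu / TTG Leu — synonymous.
Codon 8: TGC Cys / TGT Cys — synonymous.
Synonymous differences: 3.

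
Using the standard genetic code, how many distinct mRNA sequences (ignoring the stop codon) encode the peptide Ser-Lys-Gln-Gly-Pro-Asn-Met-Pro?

Ser: 6 codons.
Lys: 2 codons.
Gln: 2 codons.
Gly: 4 codons.
Pro: 4 codons.
Asn: 2 codons.
Met: 1 codon.
Pro: 4 codons.
6 × 2 × 2 × 4 × 4 × 2 × 1 × 4 = 3072.

3072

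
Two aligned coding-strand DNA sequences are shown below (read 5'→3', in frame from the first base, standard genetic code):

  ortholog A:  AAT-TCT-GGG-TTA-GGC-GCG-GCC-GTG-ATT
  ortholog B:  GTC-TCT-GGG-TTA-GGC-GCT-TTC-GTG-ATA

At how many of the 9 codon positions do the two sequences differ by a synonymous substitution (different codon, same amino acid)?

Codon 1: AAT Asn / GTC Val — nonsynonymous.
Codon 2: TCT Ser / TCT Ser — identical.
Codon 3: GGG Gly / GGG Gly — identical.
Codon 4: TTA Leu / TTA Leu — identical.
Codon 5: GGC Gly / GGC Gly — identical.
Codon 6: GCG Ala / GCT Ala — synonymous.
Codon 7: GCC Ala / TTC Phe — nonsynonymous.
Codon 8: GTG Val / GTG Val — identical.
Codon 9: ATT Ile / ATA Ile — synonymous.
Synonymous differences: 2.

2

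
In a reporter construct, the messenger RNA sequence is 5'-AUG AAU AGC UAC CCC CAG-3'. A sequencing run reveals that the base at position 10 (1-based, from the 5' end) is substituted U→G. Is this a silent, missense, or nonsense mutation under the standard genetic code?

Position 10 falls in codon 4: UAC → Tyr.
After the substitution the codon is GAC → Asp.
Tyr ≠ Asp, so this is a missense mutation.

missense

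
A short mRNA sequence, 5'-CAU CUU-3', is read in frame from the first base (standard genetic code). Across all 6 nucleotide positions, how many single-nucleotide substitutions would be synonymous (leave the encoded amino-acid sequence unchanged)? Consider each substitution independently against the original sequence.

Codon 1 (CAU, His): 1 synonymous substitution.
Codon 2 (CUU, Leu): 3 synonymous substitutions.
Total: 1 + 3 = 4.

4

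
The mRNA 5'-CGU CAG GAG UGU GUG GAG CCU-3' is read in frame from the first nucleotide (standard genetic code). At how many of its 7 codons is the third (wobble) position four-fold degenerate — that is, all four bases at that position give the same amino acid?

Codon 1 CGU (Arg): third position 4-fold.
Codon 2 CAG (Gln): third position 2-fold.
Codon 3 GAG (Glu): third position 2-fold.
Codon 4 UGU (Cys): third position 2-fold.
Codon 5 GUG (Val): third position 4-fold.
Codon 6 GAG (Glu): third position 2-fold.
Codon 7 CCU (Pro): third position 4-fold.
Four-fold degenerate third positions: 3.

3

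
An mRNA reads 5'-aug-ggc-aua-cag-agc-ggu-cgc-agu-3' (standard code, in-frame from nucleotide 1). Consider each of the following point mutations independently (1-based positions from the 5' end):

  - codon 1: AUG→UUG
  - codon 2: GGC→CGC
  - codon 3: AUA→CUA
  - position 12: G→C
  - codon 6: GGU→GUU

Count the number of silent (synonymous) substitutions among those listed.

0

Codon 1: AUG (Met) → UUG (Leu) — missense.
Codon 2: GGC (Gly) → CGC (Arg) — missense.
Codon 3: AUA (Ile) → CUA (Leu) — missense.
Codon 4: CAG (Gln) → CAC (His) — missense.
Codon 6: GGU (Gly) → GUU (Val) — missense.
Synonymous: 0 of 5.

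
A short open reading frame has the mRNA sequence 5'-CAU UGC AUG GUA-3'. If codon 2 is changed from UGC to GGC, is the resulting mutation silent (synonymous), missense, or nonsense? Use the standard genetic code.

missense

Position 4 falls in codon 2: UGC → Cys.
After the substitution the codon is GGC → Gly.
Cys ≠ Gly, so this is a missense mutation.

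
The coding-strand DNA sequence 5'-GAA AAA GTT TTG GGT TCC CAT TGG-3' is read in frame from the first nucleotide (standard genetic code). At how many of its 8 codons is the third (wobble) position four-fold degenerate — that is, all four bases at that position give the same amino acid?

Codon 1 GAA (Glu): third position 2-fold.
Codon 2 AAA (Lys): third position 2-fold.
Codon 3 GTT (Val): third position 4-fold.
Codon 4 TTG (Leu): third position 2-fold.
Codon 5 GGT (Gly): third position 4-fold.
Codon 6 TCC (Ser): third position 4-fold.
Codon 7 CAT (His): third position 2-fold.
Codon 8 TGG (Trp): third position 1-fold.
Four-fold degenerate third positions: 3.

3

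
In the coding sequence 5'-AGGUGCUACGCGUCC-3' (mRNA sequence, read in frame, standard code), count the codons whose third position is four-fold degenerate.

2

Codon 1 AGG (Arg): third position 2-fold.
Codon 2 UGC (Cys): third position 2-fold.
Codon 3 UAC (Tyr): third position 2-fold.
Codon 4 GCG (Ala): third position 4-fold.
Codon 5 UCC (Ser): third position 4-fold.
Four-fold degenerate third positions: 2.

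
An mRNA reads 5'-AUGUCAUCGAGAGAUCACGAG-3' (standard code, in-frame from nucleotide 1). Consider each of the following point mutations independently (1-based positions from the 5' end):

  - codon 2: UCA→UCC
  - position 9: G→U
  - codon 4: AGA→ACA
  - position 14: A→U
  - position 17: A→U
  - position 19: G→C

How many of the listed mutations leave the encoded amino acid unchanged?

2

Codon 2: UCA (Ser) → UCC (Ser) — synonymous.
Codon 3: UCG (Ser) → UCU (Ser) — synonymous.
Codon 4: AGA (Arg) → ACA (Thr) — missense.
Codon 5: GAU (Asp) → GUU (Val) — missense.
Codon 6: CAC (His) → CUC (Leu) — missense.
Codon 7: GAG (Glu) → CAG (Gln) — missense.
Synonymous: 2 of 6.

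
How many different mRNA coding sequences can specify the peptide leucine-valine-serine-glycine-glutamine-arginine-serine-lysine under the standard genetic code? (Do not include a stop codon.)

82944

Leu: 6 codons.
Val: 4 codons.
Ser: 6 codons.
Gly: 4 codons.
Gln: 2 codons.
Arg: 6 codons.
Ser: 6 codons.
Lys: 2 codons.
6 × 4 × 6 × 4 × 2 × 6 × 6 × 2 = 82944.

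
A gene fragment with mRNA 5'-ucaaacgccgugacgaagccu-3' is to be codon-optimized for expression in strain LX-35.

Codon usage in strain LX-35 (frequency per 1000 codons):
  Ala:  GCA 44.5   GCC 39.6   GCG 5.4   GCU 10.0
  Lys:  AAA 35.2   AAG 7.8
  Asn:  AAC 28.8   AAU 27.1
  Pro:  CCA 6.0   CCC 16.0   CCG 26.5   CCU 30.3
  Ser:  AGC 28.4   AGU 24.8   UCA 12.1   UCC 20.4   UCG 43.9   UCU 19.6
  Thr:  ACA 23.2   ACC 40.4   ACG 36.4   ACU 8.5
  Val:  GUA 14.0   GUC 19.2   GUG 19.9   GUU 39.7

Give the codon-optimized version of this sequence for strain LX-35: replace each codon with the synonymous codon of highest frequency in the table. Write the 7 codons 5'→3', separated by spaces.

Codon 1 (Ser): best is UCG at 43.9.
Codon 2 (Asn): best is AAC at 28.8.
Codon 3 (Ala): best is GCA at 44.5.
Codon 4 (Val): best is GUU at 39.7.
Codon 5 (Thr): best is ACC at 40.4.
Codon 6 (Lys): best is AAA at 35.2.
Codon 7 (Pro): best is CCU at 30.3.

UCG AAC GCA GUU ACC AAA CCU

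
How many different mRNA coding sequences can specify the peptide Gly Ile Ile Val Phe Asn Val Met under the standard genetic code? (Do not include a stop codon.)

2304

Gly: 4 codons.
Ile: 3 codons.
Ile: 3 codons.
Val: 4 codons.
Phe: 2 codons.
Asn: 2 codons.
Val: 4 codons.
Met: 1 codon.
4 × 3 × 3 × 4 × 2 × 2 × 4 × 1 = 2304.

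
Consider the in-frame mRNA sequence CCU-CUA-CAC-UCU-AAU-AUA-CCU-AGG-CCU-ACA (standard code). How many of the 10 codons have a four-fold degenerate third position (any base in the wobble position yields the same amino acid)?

Codon 1 CCU (Pro): third position 4-fold.
Codon 2 CUA (Leu): third position 4-fold.
Codon 3 CAC (His): third position 2-fold.
Codon 4 UCU (Ser): third position 4-fold.
Codon 5 AAU (Asn): third position 2-fold.
Codon 6 AUA (Ile): third position 3-fold.
Codon 7 CCU (Pro): third position 4-fold.
Codon 8 AGG (Arg): third position 2-fold.
Codon 9 CCU (Pro): third position 4-fold.
Codon 10 ACA (Thr): third position 4-fold.
Four-fold degenerate third positions: 6.

6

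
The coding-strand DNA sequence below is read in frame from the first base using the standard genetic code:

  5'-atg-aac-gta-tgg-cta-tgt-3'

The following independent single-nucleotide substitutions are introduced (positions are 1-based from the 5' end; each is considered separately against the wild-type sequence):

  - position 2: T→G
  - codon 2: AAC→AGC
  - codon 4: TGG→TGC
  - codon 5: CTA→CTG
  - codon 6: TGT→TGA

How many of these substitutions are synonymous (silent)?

Codon 1: ATG (Met) → AGG (Arg) — missense.
Codon 2: AAC (Asn) → AGC (Ser) — missense.
Codon 4: TGG (Trp) → TGC (Cys) — missense.
Codon 5: CTA (Leu) → CTG (Leu) — synonymous.
Codon 6: TGT (Cys) → TGA (Stop) — nonsense.
Synonymous: 1 of 5.

1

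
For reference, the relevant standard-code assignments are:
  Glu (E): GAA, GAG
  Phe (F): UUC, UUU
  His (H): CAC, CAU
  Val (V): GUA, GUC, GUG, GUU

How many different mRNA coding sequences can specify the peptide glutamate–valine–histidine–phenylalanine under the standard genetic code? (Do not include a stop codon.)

32

Glu: 2 codons.
Val: 4 codons.
His: 2 codons.
Phe: 2 codons.
2 × 4 × 2 × 2 = 32.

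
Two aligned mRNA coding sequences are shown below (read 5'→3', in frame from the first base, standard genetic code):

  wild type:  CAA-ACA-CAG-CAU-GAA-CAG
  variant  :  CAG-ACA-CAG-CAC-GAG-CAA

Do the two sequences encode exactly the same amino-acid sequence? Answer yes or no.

Codon 1: CAA Gln / CAG Gln — synonymous.
Codon 2: ACA Thr / ACA Thr — identical.
Codon 3: CAG Gln / CAG Gln — identical.
Codon 4: CAU His / CAC His — synonymous.
Codon 5: GAA Glu / GAG Glu — synonymous.
Codon 6: CAG Gln / CAA Gln — synonymous.
Nonsynonymous differences: 0 → same protein.

yes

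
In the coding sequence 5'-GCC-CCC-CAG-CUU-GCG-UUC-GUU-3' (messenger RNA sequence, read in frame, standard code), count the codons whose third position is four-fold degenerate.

Codon 1 GCC (Ala): third position 4-fold.
Codon 2 CCC (Pro): third position 4-fold.
Codon 3 CAG (Gln): third position 2-fold.
Codon 4 CUU (Leu): third position 4-fold.
Codon 5 GCG (Ala): third position 4-fold.
Codon 6 UUC (Phe): third position 2-fold.
Codon 7 GUU (Val): third position 4-fold.
Four-fold degenerate third positions: 5.

5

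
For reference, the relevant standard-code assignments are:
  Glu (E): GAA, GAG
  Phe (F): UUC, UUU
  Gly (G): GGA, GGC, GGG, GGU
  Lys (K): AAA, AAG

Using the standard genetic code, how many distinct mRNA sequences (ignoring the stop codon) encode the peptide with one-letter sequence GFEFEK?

Gly: 4 codons.
Phe: 2 codons.
Glu: 2 codons.
Phe: 2 codons.
Glu: 2 codons.
Lys: 2 codons.
4 × 2 × 2 × 2 × 2 × 2 = 128.

128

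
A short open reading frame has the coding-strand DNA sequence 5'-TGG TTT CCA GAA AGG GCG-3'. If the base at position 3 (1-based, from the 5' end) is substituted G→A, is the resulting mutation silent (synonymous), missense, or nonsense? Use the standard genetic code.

nonsense

Position 3 falls in codon 1: TGG → Trp.
After the substitution the codon is TGA → Stop.
The new codon is a stop codon, so this is a nonsense mutation.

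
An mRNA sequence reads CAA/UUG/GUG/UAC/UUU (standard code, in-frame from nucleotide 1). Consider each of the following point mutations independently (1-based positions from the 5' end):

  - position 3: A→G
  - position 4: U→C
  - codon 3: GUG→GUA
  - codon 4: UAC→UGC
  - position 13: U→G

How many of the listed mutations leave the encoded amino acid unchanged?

3

Codon 1: CAA (Gln) → CAG (Gln) — synonymous.
Codon 2: UUG (Leu) → CUG (Leu) — synonymous.
Codon 3: GUG (Val) → GUA (Val) — synonymous.
Codon 4: UAC (Tyr) → UGC (Cys) — missense.
Codon 5: UUU (Phe) → GUU (Val) — missense.
Synonymous: 3 of 5.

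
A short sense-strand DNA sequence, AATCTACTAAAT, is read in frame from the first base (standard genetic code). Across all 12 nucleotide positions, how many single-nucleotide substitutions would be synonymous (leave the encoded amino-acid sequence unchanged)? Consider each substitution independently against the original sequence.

Codon 1 (AAT, Asn): 1 synonymous substitution.
Codon 2 (CTA, Leu): 4 synonymous substitutions.
Codon 3 (CTA, Leu): 4 synonymous substitutions.
Codon 4 (AAT, Asn): 1 synonymous substitution.
Total: 1 + 4 + 4 + 1 = 10.

10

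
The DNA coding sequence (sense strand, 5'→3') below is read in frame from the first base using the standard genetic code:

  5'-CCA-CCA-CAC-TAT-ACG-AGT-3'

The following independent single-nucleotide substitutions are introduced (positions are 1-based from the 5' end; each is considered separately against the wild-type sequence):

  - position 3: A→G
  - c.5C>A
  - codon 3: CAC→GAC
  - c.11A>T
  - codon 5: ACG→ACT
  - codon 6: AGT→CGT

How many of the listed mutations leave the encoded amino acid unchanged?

Codon 1: CCA (Pro) → CCG (Pro) — synonymous.
Codon 2: CCA (Pro) → CAA (Gln) — missense.
Codon 3: CAC (His) → GAC (Asp) — missense.
Codon 4: TAT (Tyr) → TTT (Phe) — missense.
Codon 5: ACG (Thr) → ACT (Thr) — synonymous.
Codon 6: AGT (Ser) → CGT (Arg) — missense.
Synonymous: 2 of 6.

2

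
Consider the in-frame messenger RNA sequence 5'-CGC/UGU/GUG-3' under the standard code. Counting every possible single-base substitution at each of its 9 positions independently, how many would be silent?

Codon 1 (CGC, Arg): 3 synonymous substitutions.
Codon 2 (UGU, Cys): 1 synonymous substitution.
Codon 3 (GUG, Val): 3 synonymous substitutions.
Total: 3 + 1 + 3 = 7.

7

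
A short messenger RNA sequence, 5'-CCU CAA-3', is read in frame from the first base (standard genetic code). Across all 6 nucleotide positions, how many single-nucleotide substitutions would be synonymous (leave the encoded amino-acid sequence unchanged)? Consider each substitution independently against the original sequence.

4

Codon 1 (CCU, Pro): 3 synonymous substitutions.
Codon 2 (CAA, Gln): 1 synonymous substitution.
Total: 3 + 1 = 4.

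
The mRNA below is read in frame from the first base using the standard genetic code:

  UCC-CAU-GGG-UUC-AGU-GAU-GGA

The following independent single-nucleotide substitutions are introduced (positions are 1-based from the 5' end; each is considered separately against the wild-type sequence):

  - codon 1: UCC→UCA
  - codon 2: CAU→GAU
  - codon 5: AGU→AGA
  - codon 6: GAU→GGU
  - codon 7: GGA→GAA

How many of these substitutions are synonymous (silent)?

Codon 1: UCC (Ser) → UCA (Ser) — synonymous.
Codon 2: CAU (His) → GAU (Asp) — missense.
Codon 5: AGU (Ser) → AGA (Arg) — missense.
Codon 6: GAU (Asp) → GGU (Gly) — missense.
Codon 7: GGA (Gly) → GAA (Glu) — missense.
Synonymous: 1 of 5.

1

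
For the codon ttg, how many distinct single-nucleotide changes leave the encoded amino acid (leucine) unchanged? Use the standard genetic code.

2

Position 1: CTG → 1 synonymous.
Position 2: none → 0 synonymous.
Position 3: TTA → 1 synonymous.
Total: 1 + 0 + 1 = 2.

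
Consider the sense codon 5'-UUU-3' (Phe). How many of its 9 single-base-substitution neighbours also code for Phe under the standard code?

Position 1: none → 0 synonymous.
Position 2: none → 0 synonymous.
Position 3: UUC → 1 synonymous.
Total: 0 + 0 + 1 = 1.

1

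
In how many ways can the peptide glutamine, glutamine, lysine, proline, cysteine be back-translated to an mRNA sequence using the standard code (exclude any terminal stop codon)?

Gln: 2 codons.
Gln: 2 codons.
Lys: 2 codons.
Pro: 4 codons.
Cys: 2 codons.
2 × 2 × 2 × 4 × 2 = 64.

64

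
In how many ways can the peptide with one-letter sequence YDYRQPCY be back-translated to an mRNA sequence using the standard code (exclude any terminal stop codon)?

Tyr: 2 codons.
Asp: 2 codons.
Tyr: 2 codons.
Arg: 6 codons.
Gln: 2 codons.
Pro: 4 codons.
Cys: 2 codons.
Tyr: 2 codons.
2 × 2 × 2 × 6 × 2 × 4 × 2 × 2 = 1536.

1536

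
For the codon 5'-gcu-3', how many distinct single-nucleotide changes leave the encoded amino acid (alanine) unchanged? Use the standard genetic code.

3

Position 1: none → 0 synonymous.
Position 2: none → 0 synonymous.
Position 3: GCC, GCA, GCG → 3 synonymous.
Total: 0 + 0 + 3 = 3.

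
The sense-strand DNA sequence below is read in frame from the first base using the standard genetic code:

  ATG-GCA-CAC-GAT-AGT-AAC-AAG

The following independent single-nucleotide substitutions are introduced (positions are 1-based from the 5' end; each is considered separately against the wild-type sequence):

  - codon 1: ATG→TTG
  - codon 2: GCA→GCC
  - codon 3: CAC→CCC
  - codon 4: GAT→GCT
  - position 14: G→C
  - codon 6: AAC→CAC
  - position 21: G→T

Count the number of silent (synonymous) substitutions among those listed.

Codon 1: ATG (Met) → TTG (Leu) — missense.
Codon 2: GCA (Ala) → GCC (Ala) — synonymous.
Codon 3: CAC (His) → CCC (Pro) — missense.
Codon 4: GAT (Asp) → GCT (Ala) — missense.
Codon 5: AGT (Ser) → ACT (Thr) — missense.
Codon 6: AAC (Asn) → CAC (His) — missense.
Codon 7: AAG (Lys) → AAT (Asn) — missense.
Synonymous: 1 of 7.

1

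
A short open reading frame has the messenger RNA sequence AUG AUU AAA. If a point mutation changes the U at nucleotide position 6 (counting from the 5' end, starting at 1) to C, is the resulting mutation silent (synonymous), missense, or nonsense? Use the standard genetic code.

silent

Position 6 falls in codon 2: AUU → Ile.
After the substitution the codon is AUC → Ile.
Both encode Ile, so the change is synonymous.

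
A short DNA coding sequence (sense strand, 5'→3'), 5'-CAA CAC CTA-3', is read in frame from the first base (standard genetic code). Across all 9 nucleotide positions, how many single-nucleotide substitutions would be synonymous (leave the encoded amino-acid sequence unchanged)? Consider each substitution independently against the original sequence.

6

Codon 1 (CAA, Gln): 1 synonymous substitution.
Codon 2 (CAC, His): 1 synonymous substitution.
Codon 3 (CTA, Leu): 4 synonymous substitutions.
Total: 1 + 1 + 4 = 6.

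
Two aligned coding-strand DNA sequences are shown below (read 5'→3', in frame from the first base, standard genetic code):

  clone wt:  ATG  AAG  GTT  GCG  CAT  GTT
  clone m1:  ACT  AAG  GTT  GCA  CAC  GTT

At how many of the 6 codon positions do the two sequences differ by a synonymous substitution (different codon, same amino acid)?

Codon 1: ATG Met / ACT Thr — nonsynonymous.
Codon 2: AAG Lys / AAG Lys — identical.
Codon 3: GTT Val / GTT Val — identical.
Codon 4: GCG Ala / GCA Ala — synonymous.
Codon 5: CAT His / CAC His — synonymous.
Codon 6: GTT Val / GTT Val — identical.
Synonymous differences: 2.

2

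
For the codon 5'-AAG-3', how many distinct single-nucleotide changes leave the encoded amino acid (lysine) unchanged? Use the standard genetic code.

1

Position 1: none → 0 synonymous.
Position 2: none → 0 synonymous.
Position 3: AAA → 1 synonymous.
Total: 0 + 0 + 1 = 1.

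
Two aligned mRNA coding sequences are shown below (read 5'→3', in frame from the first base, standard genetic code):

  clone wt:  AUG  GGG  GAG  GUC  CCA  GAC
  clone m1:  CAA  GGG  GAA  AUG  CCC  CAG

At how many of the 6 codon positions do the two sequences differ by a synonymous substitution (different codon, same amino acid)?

Codon 1: AUG Met / CAA Gln — nonsynonymous.
Codon 2: GGG Gly / GGG Gly — identical.
Codon 3: GAG Glu / GAA Glu — synonymous.
Codon 4: GUC Val / AUG Met — nonsynonymous.
Codon 5: CCA Pro / CCC Pro — synonymous.
Codon 6: GAC Asp / CAG Gln — nonsynonymous.
Synonymous differences: 2.

2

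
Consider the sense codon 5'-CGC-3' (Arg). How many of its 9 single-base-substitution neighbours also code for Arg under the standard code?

3

Position 1: none → 0 synonymous.
Position 2: none → 0 synonymous.
Position 3: CGU, CGA, CGG → 3 synonymous.
Total: 0 + 0 + 3 = 3.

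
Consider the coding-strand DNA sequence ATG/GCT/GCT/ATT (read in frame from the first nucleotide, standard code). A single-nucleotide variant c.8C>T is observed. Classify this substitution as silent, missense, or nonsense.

missense

Position 8 falls in codon 3: GCT → Ala.
After the substitution the codon is GTT → Val.
Ala ≠ Val, so this is a missense mutation.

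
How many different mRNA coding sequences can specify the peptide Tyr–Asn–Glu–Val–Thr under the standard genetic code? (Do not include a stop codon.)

Tyr: 2 codons.
Asn: 2 codons.
Glu: 2 codons.
Val: 4 codons.
Thr: 4 codons.
2 × 2 × 2 × 4 × 4 = 128.

128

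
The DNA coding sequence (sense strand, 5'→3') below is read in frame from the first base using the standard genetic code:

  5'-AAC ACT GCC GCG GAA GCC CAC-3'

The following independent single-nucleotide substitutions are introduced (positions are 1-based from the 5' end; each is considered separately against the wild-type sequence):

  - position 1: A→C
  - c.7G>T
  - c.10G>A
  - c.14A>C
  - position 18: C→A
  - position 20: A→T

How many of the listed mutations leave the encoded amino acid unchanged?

Codon 1: AAC (Asn) → CAC (His) — missense.
Codon 3: GCC (Ala) → TCC (Ser) — missense.
Codon 4: GCG (Ala) → ACG (Thr) — missense.
Codon 5: GAA (Glu) → GCA (Ala) — missense.
Codon 6: GCC (Ala) → GCA (Ala) — synonymous.
Codon 7: CAC (His) → CTC (Leu) — missense.
Synonymous: 1 of 6.

1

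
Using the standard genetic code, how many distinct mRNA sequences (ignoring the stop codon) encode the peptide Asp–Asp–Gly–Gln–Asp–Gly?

Asp: 2 codons.
Asp: 2 codons.
Gly: 4 codons.
Gln: 2 codons.
Asp: 2 codons.
Gly: 4 codons.
2 × 2 × 4 × 2 × 2 × 4 = 256.

256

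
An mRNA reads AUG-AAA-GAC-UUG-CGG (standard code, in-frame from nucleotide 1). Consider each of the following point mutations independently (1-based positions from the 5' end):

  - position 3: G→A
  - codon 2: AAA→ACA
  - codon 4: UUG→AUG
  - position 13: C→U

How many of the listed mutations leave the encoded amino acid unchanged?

0

Codon 1: AUG (Met) → AUA (Ile) — missense.
Codon 2: AAA (Lys) → ACA (Thr) — missense.
Codon 4: UUG (Leu) → AUG (Met) — missense.
Codon 5: CGG (Arg) → UGG (Trp) — missense.
Synonymous: 0 of 4.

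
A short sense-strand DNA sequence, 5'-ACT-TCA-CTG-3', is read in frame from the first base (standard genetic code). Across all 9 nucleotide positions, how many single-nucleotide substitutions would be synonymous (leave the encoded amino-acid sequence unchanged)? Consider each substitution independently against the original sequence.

10

Codon 1 (ACT, Thr): 3 synonymous substitutions.
Codon 2 (TCA, Ser): 3 synonymous substitutions.
Codon 3 (CTG, Leu): 4 synonymous substitutions.
Total: 3 + 3 + 4 = 10.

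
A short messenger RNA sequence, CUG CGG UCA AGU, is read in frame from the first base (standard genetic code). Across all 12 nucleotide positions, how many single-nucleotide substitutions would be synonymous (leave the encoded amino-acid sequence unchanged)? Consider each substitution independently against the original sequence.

12

Codon 1 (CUG, Leu): 4 synonymous substitutions.
Codon 2 (CGG, Arg): 4 synonymous substitutions.
Codon 3 (UCA, Ser): 3 synonymous substitutions.
Codon 4 (AGU, Ser): 1 synonymous substitution.
Total: 4 + 4 + 3 + 1 = 12.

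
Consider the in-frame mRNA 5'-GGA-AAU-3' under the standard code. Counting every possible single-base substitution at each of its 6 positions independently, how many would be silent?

Codon 1 (GGA, Gly): 3 synonymous substitutions.
Codon 2 (AAU, Asn): 1 synonymous substitution.
Total: 3 + 1 = 4.

4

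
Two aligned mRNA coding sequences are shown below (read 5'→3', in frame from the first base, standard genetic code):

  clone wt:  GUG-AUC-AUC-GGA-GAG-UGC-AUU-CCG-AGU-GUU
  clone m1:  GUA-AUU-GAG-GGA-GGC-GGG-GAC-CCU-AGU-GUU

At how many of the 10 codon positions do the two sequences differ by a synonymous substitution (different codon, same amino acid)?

Codon 1: GUG Val / GUA Val — synonymous.
Codon 2: AUC Ile / AUU Ile — synonymous.
Codon 3: AUC Ile / GAG Glu — nonsynonymous.
Codon 4: GGA Gly / GGA Gly — identical.
Codon 5: GAG Glu / GGC Gly — nonsynonymous.
Codon 6: UGC Cys / GGG Gly — nonsynonymous.
Codon 7: AUU Ile / GAC Asp — nonsynonymous.
Codon 8: CCG Pro / CCU Pro — synonymous.
Codon 9: AGU Ser / AGU Ser — identical.
Codon 10: GUU Val / GUU Val — identical.
Synonymous differences: 3.

3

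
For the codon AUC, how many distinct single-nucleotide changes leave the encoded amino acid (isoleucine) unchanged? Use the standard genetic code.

2

Position 1: none → 0 synonymous.
Position 2: none → 0 synonymous.
Position 3: AUU, AUA → 2 synonymous.
Total: 0 + 0 + 2 = 2.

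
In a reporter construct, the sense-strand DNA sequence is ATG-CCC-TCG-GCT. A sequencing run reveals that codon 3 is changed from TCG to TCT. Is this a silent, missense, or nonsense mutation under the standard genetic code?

Position 9 falls in codon 3: TCG → Ser.
After the substitution the codon is TCT → Ser.
Both encode Ser, so the change is synonymous.

silent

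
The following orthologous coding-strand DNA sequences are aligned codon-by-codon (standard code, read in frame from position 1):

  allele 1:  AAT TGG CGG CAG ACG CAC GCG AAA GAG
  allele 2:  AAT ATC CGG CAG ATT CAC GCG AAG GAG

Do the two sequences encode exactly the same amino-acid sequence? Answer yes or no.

Codon 1: AAT Asn / AAT Asn — identical.
Codon 2: TGG Trp / ATC Ile — nonsynonymous.
Codon 3: CGG Arg / CGG Arg — identical.
Codon 4: CAG Gln / CAG Gln — identical.
Codon 5: ACG Thr / ATT Ile — nonsynonymous.
Codon 6: CAC His / CAC His — identical.
Codon 7: GCG Ala / GCG Ala — identical.
Codon 8: AAA Lys / AAG Lys — synonymous.
Codon 9: GAG Glu / GAG Glu — identical.
Nonsynonymous differences: 2 → different protein.

no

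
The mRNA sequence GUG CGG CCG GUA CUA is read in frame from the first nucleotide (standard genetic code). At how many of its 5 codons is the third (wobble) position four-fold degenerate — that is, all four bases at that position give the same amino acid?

Codon 1 GUG (Val): third position 4-fold.
Codon 2 CGG (Arg): third position 4-fold.
Codon 3 CCG (Pro): third position 4-fold.
Codon 4 GUA (Val): third position 4-fold.
Codon 5 CUA (Leu): third position 4-fold.
Four-fold degenerate third positions: 5.

5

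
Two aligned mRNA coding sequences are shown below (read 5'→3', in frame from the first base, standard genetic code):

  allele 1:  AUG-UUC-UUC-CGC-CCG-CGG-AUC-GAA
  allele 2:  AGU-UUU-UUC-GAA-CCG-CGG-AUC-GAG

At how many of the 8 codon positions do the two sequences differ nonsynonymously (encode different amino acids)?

Codon 1: AUG Met / AGU Ser — nonsynonymous.
Codon 2: UUC Phe / UUU Phe — synonymous.
Codon 3: UUC Phe / UUC Phe — identical.
Codon 4: CGC Arg / GAA Glu — nonsynonymous.
Codon 5: CCG Pro / CCG Pro — identical.
Codon 6: CGG Arg / CGG Arg — identical.
Codon 7: AUC Ile / AUC Ile — identical.
Codon 8: GAA Glu / GAG Glu — synonymous.
Nonsynonymous differences: 2.

2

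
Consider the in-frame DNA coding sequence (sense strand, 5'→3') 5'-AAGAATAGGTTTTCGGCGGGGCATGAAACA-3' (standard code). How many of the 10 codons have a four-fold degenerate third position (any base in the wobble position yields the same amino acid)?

Codon 1 AAG (Lys): third position 2-fold.
Codon 2 AAT (Asn): third position 2-fold.
Codon 3 AGG (Arg): third position 2-fold.
Codon 4 TTT (Phe): third position 2-fold.
Codon 5 TCG (Ser): third position 4-fold.
Codon 6 GCG (Ala): third position 4-fold.
Codon 7 GGG (Gly): third position 4-fold.
Codon 8 CAT (His): third position 2-fold.
Codon 9 GAA (Glu): third position 2-fold.
Codon 10 ACA (Thr): third position 4-fold.
Four-fold degenerate third positions: 4.

4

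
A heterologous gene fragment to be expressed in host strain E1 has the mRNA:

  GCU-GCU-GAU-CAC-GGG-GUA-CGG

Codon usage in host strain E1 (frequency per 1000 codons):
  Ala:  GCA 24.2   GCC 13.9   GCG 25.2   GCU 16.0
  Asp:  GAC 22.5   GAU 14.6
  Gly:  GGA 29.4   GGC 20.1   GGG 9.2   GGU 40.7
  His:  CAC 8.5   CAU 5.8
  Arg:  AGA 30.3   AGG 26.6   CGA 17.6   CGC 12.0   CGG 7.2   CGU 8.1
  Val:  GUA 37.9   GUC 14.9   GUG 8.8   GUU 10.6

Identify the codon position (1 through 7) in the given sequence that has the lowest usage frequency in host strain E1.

7

Codon 1 GCU (Ala): 16.0 per 1000.
Codon 2 GCU (Ala): 16.0 per 1000.
Codon 3 GAU (Asp): 14.6 per 1000.
Codon 4 CAC (His): 8.5 per 1000.
Codon 5 GGG (Gly): 9.2 per 1000.
Codon 6 GUA (Val): 37.9 per 1000.
Codon 7 CGG (Arg): 7.2 per 1000.
Lowest frequency is 7.2 at codon 7.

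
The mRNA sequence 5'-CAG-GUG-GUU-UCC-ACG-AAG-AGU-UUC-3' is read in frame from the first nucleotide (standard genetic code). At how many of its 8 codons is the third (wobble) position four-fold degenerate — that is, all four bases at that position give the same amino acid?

Codon 1 CAG (Gln): third position 2-fold.
Codon 2 GUG (Val): third position 4-fold.
Codon 3 GUU (Val): third position 4-fold.
Codon 4 UCC (Ser): third position 4-fold.
Codon 5 ACG (Thr): third position 4-fold.
Codon 6 AAG (Lys): third position 2-fold.
Codon 7 AGU (Ser): third position 2-fold.
Codon 8 UUC (Phe): third position 2-fold.
Four-fold degenerate third positions: 4.

4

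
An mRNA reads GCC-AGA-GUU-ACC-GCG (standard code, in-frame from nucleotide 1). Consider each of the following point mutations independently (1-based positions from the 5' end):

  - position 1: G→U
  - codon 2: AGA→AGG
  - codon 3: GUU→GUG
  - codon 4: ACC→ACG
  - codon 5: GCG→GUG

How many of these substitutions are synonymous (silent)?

Codon 1: GCC (Ala) → UCC (Ser) — missense.
Codon 2: AGA (Arg) → AGG (Arg) — synonymous.
Codon 3: GUU (Val) → GUG (Val) — synonymous.
Codon 4: ACC (Thr) → ACG (Thr) — synonymous.
Codon 5: GCG (Ala) → GUG (Val) — missense.
Synonymous: 3 of 5.

3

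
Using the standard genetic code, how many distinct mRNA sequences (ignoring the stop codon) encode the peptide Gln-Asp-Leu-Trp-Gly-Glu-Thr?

768

Gln: 2 codons.
Asp: 2 codons.
Leu: 6 codons.
Trp: 1 codon.
Gly: 4 codons.
Glu: 2 codons.
Thr: 4 codons.
2 × 2 × 6 × 1 × 4 × 2 × 4 = 768.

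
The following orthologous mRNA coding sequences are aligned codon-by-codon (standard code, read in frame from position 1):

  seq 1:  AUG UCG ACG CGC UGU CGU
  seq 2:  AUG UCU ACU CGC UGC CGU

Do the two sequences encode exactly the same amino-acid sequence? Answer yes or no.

Codon 1: AUG Met / AUG Met — identical.
Codon 2: UCG Ser / UCU Ser — synonymous.
Codon 3: ACG Thr / ACU Thr — synonymous.
Codon 4: CGC Arg / CGC Arg — identical.
Codon 5: UGU Cys / UGC Cys — synonymous.
Codon 6: CGU Arg / CGU Arg — identical.
Nonsynonymous differences: 0 → same protein.

yes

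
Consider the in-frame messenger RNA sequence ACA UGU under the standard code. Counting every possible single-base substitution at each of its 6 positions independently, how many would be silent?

Codon 1 (ACA, Thr): 3 synonymous substitutions.
Codon 2 (UGU, Cys): 1 synonymous substitution.
Total: 3 + 1 = 4.

4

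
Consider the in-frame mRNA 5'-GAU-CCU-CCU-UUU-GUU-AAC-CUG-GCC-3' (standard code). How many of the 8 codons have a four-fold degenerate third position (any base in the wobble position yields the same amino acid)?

Codon 1 GAU (Asp): third position 2-fold.
Codon 2 CCU (Pro): third position 4-fold.
Codon 3 CCU (Pro): third position 4-fold.
Codon 4 UUU (Phe): third position 2-fold.
Codon 5 GUU (Val): third position 4-fold.
Codon 6 AAC (Asn): third position 2-fold.
Codon 7 CUG (Leu): third position 4-fold.
Codon 8 GCC (Ala): third position 4-fold.
Four-fold degenerate third positions: 5.

5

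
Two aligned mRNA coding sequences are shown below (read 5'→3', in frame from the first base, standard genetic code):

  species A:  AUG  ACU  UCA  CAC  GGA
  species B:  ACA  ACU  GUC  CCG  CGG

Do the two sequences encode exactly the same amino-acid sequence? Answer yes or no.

no

Codon 1: AUG Met / ACA Thr — nonsynonymous.
Codon 2: ACU Thr / ACU Thr — identical.
Codon 3: UCA Ser / GUC Val — nonsynonymous.
Codon 4: CAC His / CCG Pro — nonsynonymous.
Codon 5: GGA Gly / CGG Arg — nonsynonymous.
Nonsynonymous differences: 4 → different protein.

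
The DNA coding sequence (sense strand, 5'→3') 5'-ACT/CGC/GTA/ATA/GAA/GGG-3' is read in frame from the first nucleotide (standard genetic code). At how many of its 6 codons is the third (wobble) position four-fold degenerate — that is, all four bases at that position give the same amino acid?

4

Codon 1 ACT (Thr): third position 4-fold.
Codon 2 CGC (Arg): third position 4-fold.
Codon 3 GTA (Val): third position 4-fold.
Codon 4 ATA (Ile): third position 3-fold.
Codon 5 GAA (Glu): third position 2-fold.
Codon 6 GGG (Gly): third position 4-fold.
Four-fold degenerate third positions: 4.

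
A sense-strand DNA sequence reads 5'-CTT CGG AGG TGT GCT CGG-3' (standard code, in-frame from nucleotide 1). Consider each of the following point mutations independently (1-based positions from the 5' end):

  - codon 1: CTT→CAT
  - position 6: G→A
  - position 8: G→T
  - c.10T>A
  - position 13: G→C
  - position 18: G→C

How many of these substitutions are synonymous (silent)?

2

Codon 1: CTT (Leu) → CAT (His) — missense.
Codon 2: CGG (Arg) → CGA (Arg) — synonymous.
Codon 3: AGG (Arg) → ATG (Met) — missense.
Codon 4: TGT (Cys) → AGT (Ser) — missense.
Codon 5: GCT (Ala) → CCT (Pro) — missense.
Codon 6: CGG (Arg) → CGC (Arg) — synonymous.
Synonymous: 2 of 6.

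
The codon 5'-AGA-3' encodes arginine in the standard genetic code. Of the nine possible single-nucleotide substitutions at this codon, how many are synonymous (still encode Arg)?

2

Position 1: CGA → 1 synonymous.
Position 2: none → 0 synonymous.
Position 3: AGG → 1 synonymous.
Total: 1 + 0 + 1 = 2.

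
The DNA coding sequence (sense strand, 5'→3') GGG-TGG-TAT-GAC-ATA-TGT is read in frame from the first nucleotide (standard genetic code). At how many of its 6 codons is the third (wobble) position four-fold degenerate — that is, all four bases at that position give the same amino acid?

1

Codon 1 GGG (Gly): third position 4-fold.
Codon 2 TGG (Trp): third position 1-fold.
Codon 3 TAT (Tyr): third position 2-fold.
Codon 4 GAC (Asp): third position 2-fold.
Codon 5 ATA (Ile): third position 3-fold.
Codon 6 TGT (Cys): third position 2-fold.
Four-fold degenerate third positions: 1.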